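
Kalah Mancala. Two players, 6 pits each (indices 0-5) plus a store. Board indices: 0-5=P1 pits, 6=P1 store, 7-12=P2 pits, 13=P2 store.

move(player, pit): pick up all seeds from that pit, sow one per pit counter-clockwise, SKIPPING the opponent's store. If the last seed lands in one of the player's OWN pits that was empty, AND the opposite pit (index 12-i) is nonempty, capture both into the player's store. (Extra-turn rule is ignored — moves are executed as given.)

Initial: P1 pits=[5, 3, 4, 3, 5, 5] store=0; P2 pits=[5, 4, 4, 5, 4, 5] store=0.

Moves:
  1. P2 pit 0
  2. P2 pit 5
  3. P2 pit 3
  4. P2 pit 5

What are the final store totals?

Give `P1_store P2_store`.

Move 1: P2 pit0 -> P1=[5,3,4,3,5,5](0) P2=[0,5,5,6,5,6](0)
Move 2: P2 pit5 -> P1=[6,4,5,4,6,5](0) P2=[0,5,5,6,5,0](1)
Move 3: P2 pit3 -> P1=[7,5,6,4,6,5](0) P2=[0,5,5,0,6,1](2)
Move 4: P2 pit5 -> P1=[7,5,6,4,6,5](0) P2=[0,5,5,0,6,0](3)

Answer: 0 3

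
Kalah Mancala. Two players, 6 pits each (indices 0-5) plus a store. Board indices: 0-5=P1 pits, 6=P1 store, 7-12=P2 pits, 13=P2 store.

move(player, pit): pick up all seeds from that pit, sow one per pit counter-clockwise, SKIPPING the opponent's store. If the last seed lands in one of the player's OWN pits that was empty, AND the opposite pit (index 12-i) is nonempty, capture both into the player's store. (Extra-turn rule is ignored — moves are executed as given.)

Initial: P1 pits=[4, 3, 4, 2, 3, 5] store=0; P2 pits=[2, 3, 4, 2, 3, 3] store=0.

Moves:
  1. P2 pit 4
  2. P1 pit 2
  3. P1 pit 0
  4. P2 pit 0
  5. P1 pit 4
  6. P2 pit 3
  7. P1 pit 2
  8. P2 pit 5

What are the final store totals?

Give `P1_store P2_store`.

Move 1: P2 pit4 -> P1=[5,3,4,2,3,5](0) P2=[2,3,4,2,0,4](1)
Move 2: P1 pit2 -> P1=[5,3,0,3,4,6](1) P2=[2,3,4,2,0,4](1)
Move 3: P1 pit0 -> P1=[0,4,1,4,5,7](1) P2=[2,3,4,2,0,4](1)
Move 4: P2 pit0 -> P1=[0,4,1,4,5,7](1) P2=[0,4,5,2,0,4](1)
Move 5: P1 pit4 -> P1=[0,4,1,4,0,8](2) P2=[1,5,6,2,0,4](1)
Move 6: P2 pit3 -> P1=[0,4,1,4,0,8](2) P2=[1,5,6,0,1,5](1)
Move 7: P1 pit2 -> P1=[0,4,0,5,0,8](2) P2=[1,5,6,0,1,5](1)
Move 8: P2 pit5 -> P1=[1,5,1,6,0,8](2) P2=[1,5,6,0,1,0](2)

Answer: 2 2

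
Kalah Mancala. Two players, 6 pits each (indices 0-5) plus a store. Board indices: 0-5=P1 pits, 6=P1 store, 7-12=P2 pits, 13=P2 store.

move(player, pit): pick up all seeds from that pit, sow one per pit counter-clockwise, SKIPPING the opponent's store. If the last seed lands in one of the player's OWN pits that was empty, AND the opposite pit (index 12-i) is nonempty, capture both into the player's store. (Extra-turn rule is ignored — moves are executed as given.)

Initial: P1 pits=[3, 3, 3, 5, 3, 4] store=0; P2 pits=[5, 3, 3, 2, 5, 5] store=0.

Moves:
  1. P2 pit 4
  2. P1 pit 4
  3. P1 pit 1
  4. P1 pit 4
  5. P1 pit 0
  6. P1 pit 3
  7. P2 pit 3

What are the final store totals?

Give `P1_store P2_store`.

Answer: 6 2

Derivation:
Move 1: P2 pit4 -> P1=[4,4,4,5,3,4](0) P2=[5,3,3,2,0,6](1)
Move 2: P1 pit4 -> P1=[4,4,4,5,0,5](1) P2=[6,3,3,2,0,6](1)
Move 3: P1 pit1 -> P1=[4,0,5,6,1,6](1) P2=[6,3,3,2,0,6](1)
Move 4: P1 pit4 -> P1=[4,0,5,6,0,7](1) P2=[6,3,3,2,0,6](1)
Move 5: P1 pit0 -> P1=[0,1,6,7,0,7](5) P2=[6,0,3,2,0,6](1)
Move 6: P1 pit3 -> P1=[0,1,6,0,1,8](6) P2=[7,1,4,3,0,6](1)
Move 7: P2 pit3 -> P1=[0,1,6,0,1,8](6) P2=[7,1,4,0,1,7](2)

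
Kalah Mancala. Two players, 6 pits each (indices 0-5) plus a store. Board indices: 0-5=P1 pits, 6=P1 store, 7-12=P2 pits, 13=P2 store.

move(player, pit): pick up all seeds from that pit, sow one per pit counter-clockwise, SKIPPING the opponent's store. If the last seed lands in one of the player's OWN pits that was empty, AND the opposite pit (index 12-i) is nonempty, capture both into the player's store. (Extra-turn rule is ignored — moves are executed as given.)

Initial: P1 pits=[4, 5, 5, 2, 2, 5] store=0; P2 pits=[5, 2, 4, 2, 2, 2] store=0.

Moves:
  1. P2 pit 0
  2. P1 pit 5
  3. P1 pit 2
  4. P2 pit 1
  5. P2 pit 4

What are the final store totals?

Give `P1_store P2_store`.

Answer: 2 1

Derivation:
Move 1: P2 pit0 -> P1=[4,5,5,2,2,5](0) P2=[0,3,5,3,3,3](0)
Move 2: P1 pit5 -> P1=[4,5,5,2,2,0](1) P2=[1,4,6,4,3,3](0)
Move 3: P1 pit2 -> P1=[4,5,0,3,3,1](2) P2=[2,4,6,4,3,3](0)
Move 4: P2 pit1 -> P1=[4,5,0,3,3,1](2) P2=[2,0,7,5,4,4](0)
Move 5: P2 pit4 -> P1=[5,6,0,3,3,1](2) P2=[2,0,7,5,0,5](1)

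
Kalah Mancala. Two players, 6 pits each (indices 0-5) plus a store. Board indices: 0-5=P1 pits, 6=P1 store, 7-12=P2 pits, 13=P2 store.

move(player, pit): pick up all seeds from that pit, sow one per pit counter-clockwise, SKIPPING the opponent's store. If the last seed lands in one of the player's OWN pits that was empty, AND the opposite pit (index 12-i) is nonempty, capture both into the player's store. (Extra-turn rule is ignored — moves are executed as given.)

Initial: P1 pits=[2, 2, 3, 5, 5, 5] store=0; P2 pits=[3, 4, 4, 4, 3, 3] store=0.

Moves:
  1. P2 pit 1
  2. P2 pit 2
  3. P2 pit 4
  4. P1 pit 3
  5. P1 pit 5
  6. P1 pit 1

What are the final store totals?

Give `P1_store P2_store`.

Move 1: P2 pit1 -> P1=[2,2,3,5,5,5](0) P2=[3,0,5,5,4,4](0)
Move 2: P2 pit2 -> P1=[3,2,3,5,5,5](0) P2=[3,0,0,6,5,5](1)
Move 3: P2 pit4 -> P1=[4,3,4,5,5,5](0) P2=[3,0,0,6,0,6](2)
Move 4: P1 pit3 -> P1=[4,3,4,0,6,6](1) P2=[4,1,0,6,0,6](2)
Move 5: P1 pit5 -> P1=[4,3,4,0,6,0](2) P2=[5,2,1,7,1,6](2)
Move 6: P1 pit1 -> P1=[4,0,5,1,7,0](2) P2=[5,2,1,7,1,6](2)

Answer: 2 2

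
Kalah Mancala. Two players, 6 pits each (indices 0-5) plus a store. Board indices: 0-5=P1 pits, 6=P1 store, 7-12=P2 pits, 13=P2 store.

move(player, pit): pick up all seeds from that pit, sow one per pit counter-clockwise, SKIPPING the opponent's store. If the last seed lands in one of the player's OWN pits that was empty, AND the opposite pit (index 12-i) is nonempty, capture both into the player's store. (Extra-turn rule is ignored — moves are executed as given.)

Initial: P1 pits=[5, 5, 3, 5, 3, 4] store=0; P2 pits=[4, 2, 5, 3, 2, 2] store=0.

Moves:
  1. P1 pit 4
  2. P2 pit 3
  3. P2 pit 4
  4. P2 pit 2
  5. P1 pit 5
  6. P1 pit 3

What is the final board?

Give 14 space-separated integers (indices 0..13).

Answer: 7 5 3 0 1 1 3 7 4 1 2 1 5 3

Derivation:
Move 1: P1 pit4 -> P1=[5,5,3,5,0,5](1) P2=[5,2,5,3,2,2](0)
Move 2: P2 pit3 -> P1=[5,5,3,5,0,5](1) P2=[5,2,5,0,3,3](1)
Move 3: P2 pit4 -> P1=[6,5,3,5,0,5](1) P2=[5,2,5,0,0,4](2)
Move 4: P2 pit2 -> P1=[7,5,3,5,0,5](1) P2=[5,2,0,1,1,5](3)
Move 5: P1 pit5 -> P1=[7,5,3,5,0,0](2) P2=[6,3,1,2,1,5](3)
Move 6: P1 pit3 -> P1=[7,5,3,0,1,1](3) P2=[7,4,1,2,1,5](3)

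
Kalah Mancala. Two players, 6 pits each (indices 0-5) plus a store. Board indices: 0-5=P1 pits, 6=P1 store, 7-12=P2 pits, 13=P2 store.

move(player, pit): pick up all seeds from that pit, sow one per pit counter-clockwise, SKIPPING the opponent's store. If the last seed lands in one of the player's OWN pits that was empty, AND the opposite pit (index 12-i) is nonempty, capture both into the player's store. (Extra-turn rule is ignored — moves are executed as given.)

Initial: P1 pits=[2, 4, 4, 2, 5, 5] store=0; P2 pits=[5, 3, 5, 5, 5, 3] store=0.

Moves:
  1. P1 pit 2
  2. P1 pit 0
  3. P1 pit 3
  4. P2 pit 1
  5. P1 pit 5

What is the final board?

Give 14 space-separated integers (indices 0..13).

Answer: 0 5 0 0 7 0 9 6 1 7 2 7 4 0

Derivation:
Move 1: P1 pit2 -> P1=[2,4,0,3,6,6](1) P2=[5,3,5,5,5,3](0)
Move 2: P1 pit0 -> P1=[0,5,0,3,6,6](7) P2=[5,3,5,0,5,3](0)
Move 3: P1 pit3 -> P1=[0,5,0,0,7,7](8) P2=[5,3,5,0,5,3](0)
Move 4: P2 pit1 -> P1=[0,5,0,0,7,7](8) P2=[5,0,6,1,6,3](0)
Move 5: P1 pit5 -> P1=[0,5,0,0,7,0](9) P2=[6,1,7,2,7,4](0)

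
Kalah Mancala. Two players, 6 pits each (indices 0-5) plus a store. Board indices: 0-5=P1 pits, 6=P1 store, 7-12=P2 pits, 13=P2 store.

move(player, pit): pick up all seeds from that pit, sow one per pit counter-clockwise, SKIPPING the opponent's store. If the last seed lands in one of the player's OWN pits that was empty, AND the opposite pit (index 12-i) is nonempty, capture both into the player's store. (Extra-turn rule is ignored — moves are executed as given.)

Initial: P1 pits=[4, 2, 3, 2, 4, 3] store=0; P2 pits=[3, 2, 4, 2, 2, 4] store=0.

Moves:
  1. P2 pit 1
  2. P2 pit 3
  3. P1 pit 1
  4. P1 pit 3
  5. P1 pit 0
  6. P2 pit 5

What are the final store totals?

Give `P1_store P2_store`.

Move 1: P2 pit1 -> P1=[4,2,3,2,4,3](0) P2=[3,0,5,3,2,4](0)
Move 2: P2 pit3 -> P1=[4,2,3,2,4,3](0) P2=[3,0,5,0,3,5](1)
Move 3: P1 pit1 -> P1=[4,0,4,3,4,3](0) P2=[3,0,5,0,3,5](1)
Move 4: P1 pit3 -> P1=[4,0,4,0,5,4](1) P2=[3,0,5,0,3,5](1)
Move 5: P1 pit0 -> P1=[0,1,5,1,6,4](1) P2=[3,0,5,0,3,5](1)
Move 6: P2 pit5 -> P1=[1,2,6,2,6,4](1) P2=[3,0,5,0,3,0](2)

Answer: 1 2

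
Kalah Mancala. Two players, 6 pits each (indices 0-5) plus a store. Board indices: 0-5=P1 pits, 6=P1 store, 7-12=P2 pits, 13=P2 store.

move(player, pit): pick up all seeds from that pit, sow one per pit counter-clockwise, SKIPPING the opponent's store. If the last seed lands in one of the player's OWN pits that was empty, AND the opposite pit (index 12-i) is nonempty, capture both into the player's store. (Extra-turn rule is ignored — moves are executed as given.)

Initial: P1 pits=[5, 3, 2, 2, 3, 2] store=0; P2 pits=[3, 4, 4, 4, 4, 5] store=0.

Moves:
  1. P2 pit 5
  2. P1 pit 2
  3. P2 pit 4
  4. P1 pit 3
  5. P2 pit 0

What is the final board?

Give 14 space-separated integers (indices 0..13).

Answer: 7 0 0 0 5 4 1 0 5 5 5 0 1 8

Derivation:
Move 1: P2 pit5 -> P1=[6,4,3,3,3,2](0) P2=[3,4,4,4,4,0](1)
Move 2: P1 pit2 -> P1=[6,4,0,4,4,3](0) P2=[3,4,4,4,4,0](1)
Move 3: P2 pit4 -> P1=[7,5,0,4,4,3](0) P2=[3,4,4,4,0,1](2)
Move 4: P1 pit3 -> P1=[7,5,0,0,5,4](1) P2=[4,4,4,4,0,1](2)
Move 5: P2 pit0 -> P1=[7,0,0,0,5,4](1) P2=[0,5,5,5,0,1](8)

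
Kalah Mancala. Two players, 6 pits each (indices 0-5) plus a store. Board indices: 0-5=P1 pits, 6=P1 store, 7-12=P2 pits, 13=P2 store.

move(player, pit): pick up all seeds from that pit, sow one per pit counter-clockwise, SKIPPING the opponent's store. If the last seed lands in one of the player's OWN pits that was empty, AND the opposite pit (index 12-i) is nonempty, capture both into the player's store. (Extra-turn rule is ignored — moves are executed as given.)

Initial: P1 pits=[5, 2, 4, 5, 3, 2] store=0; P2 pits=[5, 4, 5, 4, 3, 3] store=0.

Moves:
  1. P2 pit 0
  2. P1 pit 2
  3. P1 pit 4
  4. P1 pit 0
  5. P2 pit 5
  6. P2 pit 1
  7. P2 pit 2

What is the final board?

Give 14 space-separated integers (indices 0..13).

Answer: 3 5 3 7 1 5 2 1 0 0 7 6 2 3

Derivation:
Move 1: P2 pit0 -> P1=[5,2,4,5,3,2](0) P2=[0,5,6,5,4,4](0)
Move 2: P1 pit2 -> P1=[5,2,0,6,4,3](1) P2=[0,5,6,5,4,4](0)
Move 3: P1 pit4 -> P1=[5,2,0,6,0,4](2) P2=[1,6,6,5,4,4](0)
Move 4: P1 pit0 -> P1=[0,3,1,7,1,5](2) P2=[1,6,6,5,4,4](0)
Move 5: P2 pit5 -> P1=[1,4,2,7,1,5](2) P2=[1,6,6,5,4,0](1)
Move 6: P2 pit1 -> P1=[2,4,2,7,1,5](2) P2=[1,0,7,6,5,1](2)
Move 7: P2 pit2 -> P1=[3,5,3,7,1,5](2) P2=[1,0,0,7,6,2](3)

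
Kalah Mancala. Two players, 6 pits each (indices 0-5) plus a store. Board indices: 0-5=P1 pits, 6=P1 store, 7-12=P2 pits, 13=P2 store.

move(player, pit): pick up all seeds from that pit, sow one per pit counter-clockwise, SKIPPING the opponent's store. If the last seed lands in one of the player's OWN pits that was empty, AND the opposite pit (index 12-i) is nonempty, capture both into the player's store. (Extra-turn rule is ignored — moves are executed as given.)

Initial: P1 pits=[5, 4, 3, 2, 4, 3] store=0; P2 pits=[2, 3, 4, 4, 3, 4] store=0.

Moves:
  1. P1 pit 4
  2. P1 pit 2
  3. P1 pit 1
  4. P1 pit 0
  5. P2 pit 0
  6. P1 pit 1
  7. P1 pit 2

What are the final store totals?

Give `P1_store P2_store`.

Answer: 1 0

Derivation:
Move 1: P1 pit4 -> P1=[5,4,3,2,0,4](1) P2=[3,4,4,4,3,4](0)
Move 2: P1 pit2 -> P1=[5,4,0,3,1,5](1) P2=[3,4,4,4,3,4](0)
Move 3: P1 pit1 -> P1=[5,0,1,4,2,6](1) P2=[3,4,4,4,3,4](0)
Move 4: P1 pit0 -> P1=[0,1,2,5,3,7](1) P2=[3,4,4,4,3,4](0)
Move 5: P2 pit0 -> P1=[0,1,2,5,3,7](1) P2=[0,5,5,5,3,4](0)
Move 6: P1 pit1 -> P1=[0,0,3,5,3,7](1) P2=[0,5,5,5,3,4](0)
Move 7: P1 pit2 -> P1=[0,0,0,6,4,8](1) P2=[0,5,5,5,3,4](0)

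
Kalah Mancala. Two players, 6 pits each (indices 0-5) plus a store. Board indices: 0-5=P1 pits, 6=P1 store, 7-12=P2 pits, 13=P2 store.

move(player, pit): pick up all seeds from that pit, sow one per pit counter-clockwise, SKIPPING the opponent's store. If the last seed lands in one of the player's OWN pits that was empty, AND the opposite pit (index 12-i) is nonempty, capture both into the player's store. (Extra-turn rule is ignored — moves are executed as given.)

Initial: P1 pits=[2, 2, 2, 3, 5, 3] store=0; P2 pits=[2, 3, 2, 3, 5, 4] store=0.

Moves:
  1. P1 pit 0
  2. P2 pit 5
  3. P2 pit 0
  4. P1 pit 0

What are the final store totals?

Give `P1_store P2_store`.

Answer: 0 1

Derivation:
Move 1: P1 pit0 -> P1=[0,3,3,3,5,3](0) P2=[2,3,2,3,5,4](0)
Move 2: P2 pit5 -> P1=[1,4,4,3,5,3](0) P2=[2,3,2,3,5,0](1)
Move 3: P2 pit0 -> P1=[1,4,4,3,5,3](0) P2=[0,4,3,3,5,0](1)
Move 4: P1 pit0 -> P1=[0,5,4,3,5,3](0) P2=[0,4,3,3,5,0](1)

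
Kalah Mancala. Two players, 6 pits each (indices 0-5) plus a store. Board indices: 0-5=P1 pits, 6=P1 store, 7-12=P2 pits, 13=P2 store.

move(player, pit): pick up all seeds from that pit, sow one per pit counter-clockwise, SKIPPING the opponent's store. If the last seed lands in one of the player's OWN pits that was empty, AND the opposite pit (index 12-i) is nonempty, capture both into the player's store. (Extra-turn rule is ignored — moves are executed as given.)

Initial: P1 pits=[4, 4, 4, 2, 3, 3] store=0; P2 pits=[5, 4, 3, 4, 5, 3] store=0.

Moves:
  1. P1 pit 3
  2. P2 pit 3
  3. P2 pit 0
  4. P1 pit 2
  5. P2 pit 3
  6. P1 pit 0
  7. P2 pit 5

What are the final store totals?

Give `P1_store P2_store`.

Answer: 1 2

Derivation:
Move 1: P1 pit3 -> P1=[4,4,4,0,4,4](0) P2=[5,4,3,4,5,3](0)
Move 2: P2 pit3 -> P1=[5,4,4,0,4,4](0) P2=[5,4,3,0,6,4](1)
Move 3: P2 pit0 -> P1=[5,4,4,0,4,4](0) P2=[0,5,4,1,7,5](1)
Move 4: P1 pit2 -> P1=[5,4,0,1,5,5](1) P2=[0,5,4,1,7,5](1)
Move 5: P2 pit3 -> P1=[5,4,0,1,5,5](1) P2=[0,5,4,0,8,5](1)
Move 6: P1 pit0 -> P1=[0,5,1,2,6,6](1) P2=[0,5,4,0,8,5](1)
Move 7: P2 pit5 -> P1=[1,6,2,3,6,6](1) P2=[0,5,4,0,8,0](2)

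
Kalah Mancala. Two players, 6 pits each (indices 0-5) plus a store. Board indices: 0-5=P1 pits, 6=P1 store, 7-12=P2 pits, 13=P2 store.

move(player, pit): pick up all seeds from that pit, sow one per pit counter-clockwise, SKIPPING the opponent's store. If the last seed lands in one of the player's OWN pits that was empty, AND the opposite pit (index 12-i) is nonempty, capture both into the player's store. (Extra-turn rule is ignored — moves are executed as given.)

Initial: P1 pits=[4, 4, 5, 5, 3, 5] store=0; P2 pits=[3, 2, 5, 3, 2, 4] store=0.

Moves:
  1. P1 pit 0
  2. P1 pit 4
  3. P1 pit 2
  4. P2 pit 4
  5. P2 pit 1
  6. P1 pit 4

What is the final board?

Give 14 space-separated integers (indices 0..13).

Move 1: P1 pit0 -> P1=[0,5,6,6,4,5](0) P2=[3,2,5,3,2,4](0)
Move 2: P1 pit4 -> P1=[0,5,6,6,0,6](1) P2=[4,3,5,3,2,4](0)
Move 3: P1 pit2 -> P1=[0,5,0,7,1,7](2) P2=[5,4,5,3,2,4](0)
Move 4: P2 pit4 -> P1=[0,5,0,7,1,7](2) P2=[5,4,5,3,0,5](1)
Move 5: P2 pit1 -> P1=[0,5,0,7,1,7](2) P2=[5,0,6,4,1,6](1)
Move 6: P1 pit4 -> P1=[0,5,0,7,0,8](2) P2=[5,0,6,4,1,6](1)

Answer: 0 5 0 7 0 8 2 5 0 6 4 1 6 1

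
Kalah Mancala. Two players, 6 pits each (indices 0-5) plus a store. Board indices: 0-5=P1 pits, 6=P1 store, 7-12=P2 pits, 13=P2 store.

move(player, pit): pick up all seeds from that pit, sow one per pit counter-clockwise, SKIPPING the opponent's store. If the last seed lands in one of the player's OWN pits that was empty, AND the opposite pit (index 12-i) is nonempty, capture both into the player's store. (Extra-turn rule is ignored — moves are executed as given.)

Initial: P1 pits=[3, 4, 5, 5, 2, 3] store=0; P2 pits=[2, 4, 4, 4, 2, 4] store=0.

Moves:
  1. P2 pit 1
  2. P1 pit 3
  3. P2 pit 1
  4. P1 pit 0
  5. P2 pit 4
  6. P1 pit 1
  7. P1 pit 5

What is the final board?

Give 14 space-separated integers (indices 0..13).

Answer: 1 0 7 1 4 0 10 4 1 1 6 0 6 1

Derivation:
Move 1: P2 pit1 -> P1=[3,4,5,5,2,3](0) P2=[2,0,5,5,3,5](0)
Move 2: P1 pit3 -> P1=[3,4,5,0,3,4](1) P2=[3,1,5,5,3,5](0)
Move 3: P2 pit1 -> P1=[3,4,5,0,3,4](1) P2=[3,0,6,5,3,5](0)
Move 4: P1 pit0 -> P1=[0,5,6,0,3,4](8) P2=[3,0,0,5,3,5](0)
Move 5: P2 pit4 -> P1=[1,5,6,0,3,4](8) P2=[3,0,0,5,0,6](1)
Move 6: P1 pit1 -> P1=[1,0,7,1,4,5](9) P2=[3,0,0,5,0,6](1)
Move 7: P1 pit5 -> P1=[1,0,7,1,4,0](10) P2=[4,1,1,6,0,6](1)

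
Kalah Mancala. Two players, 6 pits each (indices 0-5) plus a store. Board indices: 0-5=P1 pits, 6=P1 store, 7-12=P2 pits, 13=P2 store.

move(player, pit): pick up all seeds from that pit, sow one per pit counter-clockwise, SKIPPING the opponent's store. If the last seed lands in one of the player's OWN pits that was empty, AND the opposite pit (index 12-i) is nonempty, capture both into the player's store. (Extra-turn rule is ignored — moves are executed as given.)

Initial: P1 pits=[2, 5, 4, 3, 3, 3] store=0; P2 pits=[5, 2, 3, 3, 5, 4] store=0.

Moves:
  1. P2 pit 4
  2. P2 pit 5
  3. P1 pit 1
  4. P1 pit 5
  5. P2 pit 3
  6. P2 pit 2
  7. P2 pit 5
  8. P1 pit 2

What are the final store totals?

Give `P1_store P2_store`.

Answer: 3 5

Derivation:
Move 1: P2 pit4 -> P1=[3,6,5,3,3,3](0) P2=[5,2,3,3,0,5](1)
Move 2: P2 pit5 -> P1=[4,7,6,4,3,3](0) P2=[5,2,3,3,0,0](2)
Move 3: P1 pit1 -> P1=[4,0,7,5,4,4](1) P2=[6,3,3,3,0,0](2)
Move 4: P1 pit5 -> P1=[4,0,7,5,4,0](2) P2=[7,4,4,3,0,0](2)
Move 5: P2 pit3 -> P1=[4,0,7,5,4,0](2) P2=[7,4,4,0,1,1](3)
Move 6: P2 pit2 -> P1=[4,0,7,5,4,0](2) P2=[7,4,0,1,2,2](4)
Move 7: P2 pit5 -> P1=[5,0,7,5,4,0](2) P2=[7,4,0,1,2,0](5)
Move 8: P1 pit2 -> P1=[5,0,0,6,5,1](3) P2=[8,5,1,1,2,0](5)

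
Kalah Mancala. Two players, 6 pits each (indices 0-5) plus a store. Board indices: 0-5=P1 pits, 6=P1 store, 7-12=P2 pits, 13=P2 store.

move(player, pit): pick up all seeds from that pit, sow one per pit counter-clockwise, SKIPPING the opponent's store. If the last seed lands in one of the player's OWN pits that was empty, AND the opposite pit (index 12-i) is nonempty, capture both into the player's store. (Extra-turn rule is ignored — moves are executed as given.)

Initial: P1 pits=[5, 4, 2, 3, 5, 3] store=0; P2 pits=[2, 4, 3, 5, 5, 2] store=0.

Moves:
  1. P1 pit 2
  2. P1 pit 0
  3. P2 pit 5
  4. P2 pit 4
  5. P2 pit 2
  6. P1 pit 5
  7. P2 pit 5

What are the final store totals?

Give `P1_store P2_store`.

Move 1: P1 pit2 -> P1=[5,4,0,4,6,3](0) P2=[2,4,3,5,5,2](0)
Move 2: P1 pit0 -> P1=[0,5,1,5,7,4](0) P2=[2,4,3,5,5,2](0)
Move 3: P2 pit5 -> P1=[1,5,1,5,7,4](0) P2=[2,4,3,5,5,0](1)
Move 4: P2 pit4 -> P1=[2,6,2,5,7,4](0) P2=[2,4,3,5,0,1](2)
Move 5: P2 pit2 -> P1=[2,6,2,5,7,4](0) P2=[2,4,0,6,1,2](2)
Move 6: P1 pit5 -> P1=[2,6,2,5,7,0](1) P2=[3,5,1,6,1,2](2)
Move 7: P2 pit5 -> P1=[3,6,2,5,7,0](1) P2=[3,5,1,6,1,0](3)

Answer: 1 3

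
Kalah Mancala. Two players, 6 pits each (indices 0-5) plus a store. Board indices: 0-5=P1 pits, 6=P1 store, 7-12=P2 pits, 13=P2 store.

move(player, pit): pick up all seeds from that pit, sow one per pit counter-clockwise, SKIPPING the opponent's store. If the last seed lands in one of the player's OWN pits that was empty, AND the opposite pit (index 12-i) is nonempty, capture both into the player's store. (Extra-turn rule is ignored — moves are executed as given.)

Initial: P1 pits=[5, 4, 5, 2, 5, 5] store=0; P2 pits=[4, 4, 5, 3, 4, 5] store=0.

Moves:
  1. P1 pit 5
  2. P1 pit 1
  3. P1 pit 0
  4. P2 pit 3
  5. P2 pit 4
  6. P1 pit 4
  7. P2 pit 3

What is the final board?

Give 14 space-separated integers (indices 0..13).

Answer: 2 2 8 4 0 2 8 1 6 7 0 2 7 2

Derivation:
Move 1: P1 pit5 -> P1=[5,4,5,2,5,0](1) P2=[5,5,6,4,4,5](0)
Move 2: P1 pit1 -> P1=[5,0,6,3,6,0](7) P2=[0,5,6,4,4,5](0)
Move 3: P1 pit0 -> P1=[0,1,7,4,7,1](7) P2=[0,5,6,4,4,5](0)
Move 4: P2 pit3 -> P1=[1,1,7,4,7,1](7) P2=[0,5,6,0,5,6](1)
Move 5: P2 pit4 -> P1=[2,2,8,4,7,1](7) P2=[0,5,6,0,0,7](2)
Move 6: P1 pit4 -> P1=[2,2,8,4,0,2](8) P2=[1,6,7,1,1,7](2)
Move 7: P2 pit3 -> P1=[2,2,8,4,0,2](8) P2=[1,6,7,0,2,7](2)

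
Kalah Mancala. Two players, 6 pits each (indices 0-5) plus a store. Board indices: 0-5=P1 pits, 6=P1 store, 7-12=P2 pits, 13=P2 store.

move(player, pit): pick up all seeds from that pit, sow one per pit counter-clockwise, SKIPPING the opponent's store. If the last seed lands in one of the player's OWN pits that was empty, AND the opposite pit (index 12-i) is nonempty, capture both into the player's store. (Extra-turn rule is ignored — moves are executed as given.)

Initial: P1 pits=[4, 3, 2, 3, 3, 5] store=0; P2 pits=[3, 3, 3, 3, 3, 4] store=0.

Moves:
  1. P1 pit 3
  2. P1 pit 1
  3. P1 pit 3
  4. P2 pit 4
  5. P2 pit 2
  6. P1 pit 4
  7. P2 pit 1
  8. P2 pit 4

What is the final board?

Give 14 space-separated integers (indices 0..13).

Answer: 5 0 3 0 0 7 2 4 0 2 6 0 8 2

Derivation:
Move 1: P1 pit3 -> P1=[4,3,2,0,4,6](1) P2=[3,3,3,3,3,4](0)
Move 2: P1 pit1 -> P1=[4,0,3,1,5,6](1) P2=[3,3,3,3,3,4](0)
Move 3: P1 pit3 -> P1=[4,0,3,0,6,6](1) P2=[3,3,3,3,3,4](0)
Move 4: P2 pit4 -> P1=[5,0,3,0,6,6](1) P2=[3,3,3,3,0,5](1)
Move 5: P2 pit2 -> P1=[5,0,3,0,6,6](1) P2=[3,3,0,4,1,6](1)
Move 6: P1 pit4 -> P1=[5,0,3,0,0,7](2) P2=[4,4,1,5,1,6](1)
Move 7: P2 pit1 -> P1=[5,0,3,0,0,7](2) P2=[4,0,2,6,2,7](1)
Move 8: P2 pit4 -> P1=[5,0,3,0,0,7](2) P2=[4,0,2,6,0,8](2)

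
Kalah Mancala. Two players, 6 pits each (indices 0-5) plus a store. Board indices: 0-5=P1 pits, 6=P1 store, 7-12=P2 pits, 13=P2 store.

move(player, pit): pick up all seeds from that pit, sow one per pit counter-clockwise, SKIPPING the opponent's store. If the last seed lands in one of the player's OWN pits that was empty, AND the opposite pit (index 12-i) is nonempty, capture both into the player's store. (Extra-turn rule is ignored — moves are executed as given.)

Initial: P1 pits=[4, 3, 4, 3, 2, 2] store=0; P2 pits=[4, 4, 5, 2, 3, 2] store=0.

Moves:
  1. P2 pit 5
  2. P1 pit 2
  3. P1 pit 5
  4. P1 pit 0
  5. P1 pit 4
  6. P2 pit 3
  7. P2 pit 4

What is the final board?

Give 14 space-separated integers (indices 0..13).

Move 1: P2 pit5 -> P1=[5,3,4,3,2,2](0) P2=[4,4,5,2,3,0](1)
Move 2: P1 pit2 -> P1=[5,3,0,4,3,3](1) P2=[4,4,5,2,3,0](1)
Move 3: P1 pit5 -> P1=[5,3,0,4,3,0](2) P2=[5,5,5,2,3,0](1)
Move 4: P1 pit0 -> P1=[0,4,1,5,4,0](8) P2=[0,5,5,2,3,0](1)
Move 5: P1 pit4 -> P1=[0,4,1,5,0,1](9) P2=[1,6,5,2,3,0](1)
Move 6: P2 pit3 -> P1=[0,4,1,5,0,1](9) P2=[1,6,5,0,4,1](1)
Move 7: P2 pit4 -> P1=[1,5,1,5,0,1](9) P2=[1,6,5,0,0,2](2)

Answer: 1 5 1 5 0 1 9 1 6 5 0 0 2 2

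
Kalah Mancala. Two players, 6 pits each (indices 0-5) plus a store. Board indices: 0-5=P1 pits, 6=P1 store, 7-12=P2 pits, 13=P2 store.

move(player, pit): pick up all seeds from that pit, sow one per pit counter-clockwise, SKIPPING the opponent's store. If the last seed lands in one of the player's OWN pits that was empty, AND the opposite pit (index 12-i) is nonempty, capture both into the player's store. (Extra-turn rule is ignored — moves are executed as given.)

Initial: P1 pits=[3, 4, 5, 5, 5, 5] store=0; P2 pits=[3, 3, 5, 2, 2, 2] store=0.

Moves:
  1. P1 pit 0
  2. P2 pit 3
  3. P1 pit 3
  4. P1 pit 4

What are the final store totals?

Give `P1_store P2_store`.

Answer: 2 0

Derivation:
Move 1: P1 pit0 -> P1=[0,5,6,6,5,5](0) P2=[3,3,5,2,2,2](0)
Move 2: P2 pit3 -> P1=[0,5,6,6,5,5](0) P2=[3,3,5,0,3,3](0)
Move 3: P1 pit3 -> P1=[0,5,6,0,6,6](1) P2=[4,4,6,0,3,3](0)
Move 4: P1 pit4 -> P1=[0,5,6,0,0,7](2) P2=[5,5,7,1,3,3](0)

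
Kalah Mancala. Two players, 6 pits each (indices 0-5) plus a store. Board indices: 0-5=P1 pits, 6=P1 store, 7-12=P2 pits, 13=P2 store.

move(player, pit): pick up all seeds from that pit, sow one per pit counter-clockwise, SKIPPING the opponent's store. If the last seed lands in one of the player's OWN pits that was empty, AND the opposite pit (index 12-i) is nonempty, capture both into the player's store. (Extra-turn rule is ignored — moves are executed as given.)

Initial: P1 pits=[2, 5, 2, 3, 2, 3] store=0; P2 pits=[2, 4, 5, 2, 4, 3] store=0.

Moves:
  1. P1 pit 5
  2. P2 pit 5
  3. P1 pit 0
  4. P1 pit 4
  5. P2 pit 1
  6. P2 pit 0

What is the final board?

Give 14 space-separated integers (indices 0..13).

Answer: 0 7 3 4 0 1 2 0 1 7 4 5 1 2

Derivation:
Move 1: P1 pit5 -> P1=[2,5,2,3,2,0](1) P2=[3,5,5,2,4,3](0)
Move 2: P2 pit5 -> P1=[3,6,2,3,2,0](1) P2=[3,5,5,2,4,0](1)
Move 3: P1 pit0 -> P1=[0,7,3,4,2,0](1) P2=[3,5,5,2,4,0](1)
Move 4: P1 pit4 -> P1=[0,7,3,4,0,1](2) P2=[3,5,5,2,4,0](1)
Move 5: P2 pit1 -> P1=[0,7,3,4,0,1](2) P2=[3,0,6,3,5,1](2)
Move 6: P2 pit0 -> P1=[0,7,3,4,0,1](2) P2=[0,1,7,4,5,1](2)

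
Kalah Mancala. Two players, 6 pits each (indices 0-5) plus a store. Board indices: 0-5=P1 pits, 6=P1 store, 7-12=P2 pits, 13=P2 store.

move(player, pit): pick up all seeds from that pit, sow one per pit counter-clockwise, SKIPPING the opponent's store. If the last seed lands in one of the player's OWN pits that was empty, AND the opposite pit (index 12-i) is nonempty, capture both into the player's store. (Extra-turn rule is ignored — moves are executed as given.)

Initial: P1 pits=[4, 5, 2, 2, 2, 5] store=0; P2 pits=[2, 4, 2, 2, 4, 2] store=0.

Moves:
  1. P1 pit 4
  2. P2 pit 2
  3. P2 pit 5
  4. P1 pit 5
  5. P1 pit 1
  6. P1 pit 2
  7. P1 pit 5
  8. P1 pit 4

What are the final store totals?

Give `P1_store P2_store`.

Answer: 5 1

Derivation:
Move 1: P1 pit4 -> P1=[4,5,2,2,0,6](1) P2=[2,4,2,2,4,2](0)
Move 2: P2 pit2 -> P1=[4,5,2,2,0,6](1) P2=[2,4,0,3,5,2](0)
Move 3: P2 pit5 -> P1=[5,5,2,2,0,6](1) P2=[2,4,0,3,5,0](1)
Move 4: P1 pit5 -> P1=[5,5,2,2,0,0](2) P2=[3,5,1,4,6,0](1)
Move 5: P1 pit1 -> P1=[5,0,3,3,1,1](3) P2=[3,5,1,4,6,0](1)
Move 6: P1 pit2 -> P1=[5,0,0,4,2,2](3) P2=[3,5,1,4,6,0](1)
Move 7: P1 pit5 -> P1=[5,0,0,4,2,0](4) P2=[4,5,1,4,6,0](1)
Move 8: P1 pit4 -> P1=[5,0,0,4,0,1](5) P2=[4,5,1,4,6,0](1)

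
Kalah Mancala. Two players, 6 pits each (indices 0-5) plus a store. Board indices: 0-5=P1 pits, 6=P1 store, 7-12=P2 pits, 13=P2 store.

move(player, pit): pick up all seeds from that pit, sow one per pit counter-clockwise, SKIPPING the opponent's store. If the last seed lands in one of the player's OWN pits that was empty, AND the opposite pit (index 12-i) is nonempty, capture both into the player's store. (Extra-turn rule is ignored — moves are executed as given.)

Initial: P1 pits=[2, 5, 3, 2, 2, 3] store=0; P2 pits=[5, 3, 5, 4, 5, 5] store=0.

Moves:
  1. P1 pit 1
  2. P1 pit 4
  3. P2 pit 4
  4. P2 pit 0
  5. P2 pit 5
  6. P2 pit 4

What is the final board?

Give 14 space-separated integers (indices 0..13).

Move 1: P1 pit1 -> P1=[2,0,4,3,3,4](1) P2=[5,3,5,4,5,5](0)
Move 2: P1 pit4 -> P1=[2,0,4,3,0,5](2) P2=[6,3,5,4,5,5](0)
Move 3: P2 pit4 -> P1=[3,1,5,3,0,5](2) P2=[6,3,5,4,0,6](1)
Move 4: P2 pit0 -> P1=[3,1,5,3,0,5](2) P2=[0,4,6,5,1,7](2)
Move 5: P2 pit5 -> P1=[4,2,6,4,1,6](2) P2=[0,4,6,5,1,0](3)
Move 6: P2 pit4 -> P1=[0,2,6,4,1,6](2) P2=[0,4,6,5,0,0](8)

Answer: 0 2 6 4 1 6 2 0 4 6 5 0 0 8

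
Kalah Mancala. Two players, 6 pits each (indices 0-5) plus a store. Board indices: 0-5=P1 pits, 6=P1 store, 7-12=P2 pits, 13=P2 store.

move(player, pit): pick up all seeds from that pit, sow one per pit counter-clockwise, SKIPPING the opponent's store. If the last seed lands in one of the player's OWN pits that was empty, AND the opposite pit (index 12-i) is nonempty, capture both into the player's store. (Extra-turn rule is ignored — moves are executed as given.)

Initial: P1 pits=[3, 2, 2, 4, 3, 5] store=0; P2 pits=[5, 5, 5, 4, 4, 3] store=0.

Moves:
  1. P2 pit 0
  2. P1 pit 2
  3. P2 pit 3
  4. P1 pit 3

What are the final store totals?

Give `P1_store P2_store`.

Answer: 1 1

Derivation:
Move 1: P2 pit0 -> P1=[3,2,2,4,3,5](0) P2=[0,6,6,5,5,4](0)
Move 2: P1 pit2 -> P1=[3,2,0,5,4,5](0) P2=[0,6,6,5,5,4](0)
Move 3: P2 pit3 -> P1=[4,3,0,5,4,5](0) P2=[0,6,6,0,6,5](1)
Move 4: P1 pit3 -> P1=[4,3,0,0,5,6](1) P2=[1,7,6,0,6,5](1)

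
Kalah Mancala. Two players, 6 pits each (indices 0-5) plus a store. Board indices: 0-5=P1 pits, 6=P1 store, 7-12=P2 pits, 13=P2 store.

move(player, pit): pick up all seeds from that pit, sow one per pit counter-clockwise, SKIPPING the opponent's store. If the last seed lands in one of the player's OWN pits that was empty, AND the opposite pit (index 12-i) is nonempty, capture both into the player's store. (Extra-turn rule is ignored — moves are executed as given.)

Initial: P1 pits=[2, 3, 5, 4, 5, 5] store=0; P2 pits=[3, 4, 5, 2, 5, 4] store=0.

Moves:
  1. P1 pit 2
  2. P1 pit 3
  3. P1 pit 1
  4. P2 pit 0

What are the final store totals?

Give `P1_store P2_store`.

Answer: 2 0

Derivation:
Move 1: P1 pit2 -> P1=[2,3,0,5,6,6](1) P2=[4,4,5,2,5,4](0)
Move 2: P1 pit3 -> P1=[2,3,0,0,7,7](2) P2=[5,5,5,2,5,4](0)
Move 3: P1 pit1 -> P1=[2,0,1,1,8,7](2) P2=[5,5,5,2,5,4](0)
Move 4: P2 pit0 -> P1=[2,0,1,1,8,7](2) P2=[0,6,6,3,6,5](0)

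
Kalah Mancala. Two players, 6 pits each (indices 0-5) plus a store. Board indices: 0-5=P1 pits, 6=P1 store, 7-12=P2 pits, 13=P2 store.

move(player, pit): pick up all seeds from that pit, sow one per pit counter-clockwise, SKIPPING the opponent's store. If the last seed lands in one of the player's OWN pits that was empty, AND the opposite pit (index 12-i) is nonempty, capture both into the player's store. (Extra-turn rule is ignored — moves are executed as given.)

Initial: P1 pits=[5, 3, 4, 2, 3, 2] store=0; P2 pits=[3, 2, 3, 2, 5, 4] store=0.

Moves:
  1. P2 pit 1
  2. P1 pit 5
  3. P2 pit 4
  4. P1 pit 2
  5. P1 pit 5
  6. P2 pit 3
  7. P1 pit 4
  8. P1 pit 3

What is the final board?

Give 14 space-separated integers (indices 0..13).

Move 1: P2 pit1 -> P1=[5,3,4,2,3,2](0) P2=[3,0,4,3,5,4](0)
Move 2: P1 pit5 -> P1=[5,3,4,2,3,0](1) P2=[4,0,4,3,5,4](0)
Move 3: P2 pit4 -> P1=[6,4,5,2,3,0](1) P2=[4,0,4,3,0,5](1)
Move 4: P1 pit2 -> P1=[6,4,0,3,4,1](2) P2=[5,0,4,3,0,5](1)
Move 5: P1 pit5 -> P1=[6,4,0,3,4,0](3) P2=[5,0,4,3,0,5](1)
Move 6: P2 pit3 -> P1=[6,4,0,3,4,0](3) P2=[5,0,4,0,1,6](2)
Move 7: P1 pit4 -> P1=[6,4,0,3,0,1](4) P2=[6,1,4,0,1,6](2)
Move 8: P1 pit3 -> P1=[6,4,0,0,1,2](5) P2=[6,1,4,0,1,6](2)

Answer: 6 4 0 0 1 2 5 6 1 4 0 1 6 2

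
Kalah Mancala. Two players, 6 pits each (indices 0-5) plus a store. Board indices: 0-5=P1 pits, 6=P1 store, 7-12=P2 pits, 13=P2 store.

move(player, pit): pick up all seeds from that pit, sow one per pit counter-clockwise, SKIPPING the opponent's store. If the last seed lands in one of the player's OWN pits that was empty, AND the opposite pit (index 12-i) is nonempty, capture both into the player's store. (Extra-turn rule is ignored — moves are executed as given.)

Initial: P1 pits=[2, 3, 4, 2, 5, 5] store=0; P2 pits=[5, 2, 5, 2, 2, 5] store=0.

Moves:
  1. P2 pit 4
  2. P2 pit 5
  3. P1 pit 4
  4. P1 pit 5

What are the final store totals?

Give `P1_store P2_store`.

Answer: 2 2

Derivation:
Move 1: P2 pit4 -> P1=[2,3,4,2,5,5](0) P2=[5,2,5,2,0,6](1)
Move 2: P2 pit5 -> P1=[3,4,5,3,6,5](0) P2=[5,2,5,2,0,0](2)
Move 3: P1 pit4 -> P1=[3,4,5,3,0,6](1) P2=[6,3,6,3,0,0](2)
Move 4: P1 pit5 -> P1=[3,4,5,3,0,0](2) P2=[7,4,7,4,1,0](2)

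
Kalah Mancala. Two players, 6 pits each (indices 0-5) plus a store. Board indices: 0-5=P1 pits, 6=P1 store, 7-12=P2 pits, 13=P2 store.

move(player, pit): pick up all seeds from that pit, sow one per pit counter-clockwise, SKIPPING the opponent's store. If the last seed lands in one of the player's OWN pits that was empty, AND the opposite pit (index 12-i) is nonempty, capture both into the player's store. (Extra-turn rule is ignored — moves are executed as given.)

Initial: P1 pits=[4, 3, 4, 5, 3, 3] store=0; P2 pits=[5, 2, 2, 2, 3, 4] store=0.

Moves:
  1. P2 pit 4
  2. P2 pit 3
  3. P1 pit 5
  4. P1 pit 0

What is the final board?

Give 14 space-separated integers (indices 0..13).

Answer: 0 4 5 6 4 0 8 0 3 2 0 1 6 1

Derivation:
Move 1: P2 pit4 -> P1=[5,3,4,5,3,3](0) P2=[5,2,2,2,0,5](1)
Move 2: P2 pit3 -> P1=[5,3,4,5,3,3](0) P2=[5,2,2,0,1,6](1)
Move 3: P1 pit5 -> P1=[5,3,4,5,3,0](1) P2=[6,3,2,0,1,6](1)
Move 4: P1 pit0 -> P1=[0,4,5,6,4,0](8) P2=[0,3,2,0,1,6](1)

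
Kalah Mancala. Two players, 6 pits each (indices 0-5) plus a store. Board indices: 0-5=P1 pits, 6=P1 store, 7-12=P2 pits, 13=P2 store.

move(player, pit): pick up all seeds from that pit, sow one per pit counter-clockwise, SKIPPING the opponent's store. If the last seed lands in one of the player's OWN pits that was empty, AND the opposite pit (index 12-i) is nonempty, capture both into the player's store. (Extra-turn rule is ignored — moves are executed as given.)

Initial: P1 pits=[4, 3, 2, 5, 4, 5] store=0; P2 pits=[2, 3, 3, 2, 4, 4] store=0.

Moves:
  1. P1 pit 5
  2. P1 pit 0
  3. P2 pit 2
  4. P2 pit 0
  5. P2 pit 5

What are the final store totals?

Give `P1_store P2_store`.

Answer: 1 2

Derivation:
Move 1: P1 pit5 -> P1=[4,3,2,5,4,0](1) P2=[3,4,4,3,4,4](0)
Move 2: P1 pit0 -> P1=[0,4,3,6,5,0](1) P2=[3,4,4,3,4,4](0)
Move 3: P2 pit2 -> P1=[0,4,3,6,5,0](1) P2=[3,4,0,4,5,5](1)
Move 4: P2 pit0 -> P1=[0,4,3,6,5,0](1) P2=[0,5,1,5,5,5](1)
Move 5: P2 pit5 -> P1=[1,5,4,7,5,0](1) P2=[0,5,1,5,5,0](2)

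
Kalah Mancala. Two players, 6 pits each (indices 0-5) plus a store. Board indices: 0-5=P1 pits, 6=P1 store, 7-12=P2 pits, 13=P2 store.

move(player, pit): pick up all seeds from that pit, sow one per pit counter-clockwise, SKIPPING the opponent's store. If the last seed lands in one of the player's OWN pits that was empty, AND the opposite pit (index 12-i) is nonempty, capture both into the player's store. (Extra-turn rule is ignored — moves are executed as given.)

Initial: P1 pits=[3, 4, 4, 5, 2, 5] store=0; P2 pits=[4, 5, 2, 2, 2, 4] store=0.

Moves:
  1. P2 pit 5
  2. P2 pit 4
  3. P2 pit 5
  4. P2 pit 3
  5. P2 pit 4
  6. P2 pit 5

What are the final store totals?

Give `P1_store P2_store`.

Move 1: P2 pit5 -> P1=[4,5,5,5,2,5](0) P2=[4,5,2,2,2,0](1)
Move 2: P2 pit4 -> P1=[4,5,5,5,2,5](0) P2=[4,5,2,2,0,1](2)
Move 3: P2 pit5 -> P1=[4,5,5,5,2,5](0) P2=[4,5,2,2,0,0](3)
Move 4: P2 pit3 -> P1=[0,5,5,5,2,5](0) P2=[4,5,2,0,1,0](8)
Move 5: P2 pit4 -> P1=[0,5,5,5,2,5](0) P2=[4,5,2,0,0,1](8)
Move 6: P2 pit5 -> P1=[0,5,5,5,2,5](0) P2=[4,5,2,0,0,0](9)

Answer: 0 9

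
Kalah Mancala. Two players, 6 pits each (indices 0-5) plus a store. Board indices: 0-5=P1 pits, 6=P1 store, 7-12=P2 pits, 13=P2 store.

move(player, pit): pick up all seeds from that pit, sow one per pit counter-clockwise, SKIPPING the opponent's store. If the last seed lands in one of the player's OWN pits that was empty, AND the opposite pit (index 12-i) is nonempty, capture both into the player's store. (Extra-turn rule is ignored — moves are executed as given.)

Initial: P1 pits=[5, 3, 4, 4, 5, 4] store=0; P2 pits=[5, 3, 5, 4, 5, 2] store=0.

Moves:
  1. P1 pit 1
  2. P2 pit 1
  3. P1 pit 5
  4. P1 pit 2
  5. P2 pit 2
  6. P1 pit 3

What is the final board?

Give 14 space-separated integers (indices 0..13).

Move 1: P1 pit1 -> P1=[5,0,5,5,6,4](0) P2=[5,3,5,4,5,2](0)
Move 2: P2 pit1 -> P1=[5,0,5,5,6,4](0) P2=[5,0,6,5,6,2](0)
Move 3: P1 pit5 -> P1=[5,0,5,5,6,0](1) P2=[6,1,7,5,6,2](0)
Move 4: P1 pit2 -> P1=[5,0,0,6,7,1](2) P2=[7,1,7,5,6,2](0)
Move 5: P2 pit2 -> P1=[6,1,1,6,7,1](2) P2=[7,1,0,6,7,3](1)
Move 6: P1 pit3 -> P1=[6,1,1,0,8,2](3) P2=[8,2,1,6,7,3](1)

Answer: 6 1 1 0 8 2 3 8 2 1 6 7 3 1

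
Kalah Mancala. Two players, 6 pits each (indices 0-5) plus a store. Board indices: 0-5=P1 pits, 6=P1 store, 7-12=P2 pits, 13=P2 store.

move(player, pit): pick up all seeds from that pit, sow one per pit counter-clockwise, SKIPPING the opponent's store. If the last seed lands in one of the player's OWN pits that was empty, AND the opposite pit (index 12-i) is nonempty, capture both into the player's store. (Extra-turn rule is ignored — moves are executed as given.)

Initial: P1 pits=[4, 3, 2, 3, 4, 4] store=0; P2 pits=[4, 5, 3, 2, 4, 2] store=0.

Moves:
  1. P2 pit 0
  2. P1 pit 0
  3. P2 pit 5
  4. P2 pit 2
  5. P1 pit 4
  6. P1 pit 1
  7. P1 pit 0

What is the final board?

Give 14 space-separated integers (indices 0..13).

Answer: 0 0 4 5 1 6 8 1 7 1 4 0 1 2

Derivation:
Move 1: P2 pit0 -> P1=[4,3,2,3,4,4](0) P2=[0,6,4,3,5,2](0)
Move 2: P1 pit0 -> P1=[0,4,3,4,5,4](0) P2=[0,6,4,3,5,2](0)
Move 3: P2 pit5 -> P1=[1,4,3,4,5,4](0) P2=[0,6,4,3,5,0](1)
Move 4: P2 pit2 -> P1=[1,4,3,4,5,4](0) P2=[0,6,0,4,6,1](2)
Move 5: P1 pit4 -> P1=[1,4,3,4,0,5](1) P2=[1,7,1,4,6,1](2)
Move 6: P1 pit1 -> P1=[1,0,4,5,1,6](1) P2=[1,7,1,4,6,1](2)
Move 7: P1 pit0 -> P1=[0,0,4,5,1,6](8) P2=[1,7,1,4,0,1](2)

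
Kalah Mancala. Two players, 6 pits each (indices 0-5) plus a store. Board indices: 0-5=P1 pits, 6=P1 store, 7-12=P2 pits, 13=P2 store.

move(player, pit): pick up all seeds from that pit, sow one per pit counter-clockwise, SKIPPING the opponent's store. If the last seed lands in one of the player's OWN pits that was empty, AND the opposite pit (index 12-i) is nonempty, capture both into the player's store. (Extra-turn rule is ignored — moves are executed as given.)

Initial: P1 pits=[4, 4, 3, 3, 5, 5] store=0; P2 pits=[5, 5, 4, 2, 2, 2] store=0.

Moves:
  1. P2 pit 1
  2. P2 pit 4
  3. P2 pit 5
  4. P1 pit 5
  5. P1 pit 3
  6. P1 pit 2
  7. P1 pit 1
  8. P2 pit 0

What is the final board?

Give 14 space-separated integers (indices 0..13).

Move 1: P2 pit1 -> P1=[4,4,3,3,5,5](0) P2=[5,0,5,3,3,3](1)
Move 2: P2 pit4 -> P1=[5,4,3,3,5,5](0) P2=[5,0,5,3,0,4](2)
Move 3: P2 pit5 -> P1=[6,5,4,3,5,5](0) P2=[5,0,5,3,0,0](3)
Move 4: P1 pit5 -> P1=[6,5,4,3,5,0](1) P2=[6,1,6,4,0,0](3)
Move 5: P1 pit3 -> P1=[6,5,4,0,6,1](2) P2=[6,1,6,4,0,0](3)
Move 6: P1 pit2 -> P1=[6,5,0,1,7,2](3) P2=[6,1,6,4,0,0](3)
Move 7: P1 pit1 -> P1=[6,0,1,2,8,3](4) P2=[6,1,6,4,0,0](3)
Move 8: P2 pit0 -> P1=[6,0,1,2,8,3](4) P2=[0,2,7,5,1,1](4)

Answer: 6 0 1 2 8 3 4 0 2 7 5 1 1 4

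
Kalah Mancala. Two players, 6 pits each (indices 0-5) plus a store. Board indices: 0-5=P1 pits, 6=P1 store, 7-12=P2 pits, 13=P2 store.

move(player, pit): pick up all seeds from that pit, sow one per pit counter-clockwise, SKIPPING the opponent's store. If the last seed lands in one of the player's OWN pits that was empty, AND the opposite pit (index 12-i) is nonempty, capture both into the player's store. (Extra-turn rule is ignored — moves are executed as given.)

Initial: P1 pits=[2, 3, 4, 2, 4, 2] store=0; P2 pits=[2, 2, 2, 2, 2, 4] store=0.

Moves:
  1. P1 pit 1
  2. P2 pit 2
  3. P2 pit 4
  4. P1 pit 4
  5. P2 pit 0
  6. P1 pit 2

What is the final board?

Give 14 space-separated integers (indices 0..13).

Move 1: P1 pit1 -> P1=[2,0,5,3,5,2](0) P2=[2,2,2,2,2,4](0)
Move 2: P2 pit2 -> P1=[2,0,5,3,5,2](0) P2=[2,2,0,3,3,4](0)
Move 3: P2 pit4 -> P1=[3,0,5,3,5,2](0) P2=[2,2,0,3,0,5](1)
Move 4: P1 pit4 -> P1=[3,0,5,3,0,3](1) P2=[3,3,1,3,0,5](1)
Move 5: P2 pit0 -> P1=[3,0,5,3,0,3](1) P2=[0,4,2,4,0,5](1)
Move 6: P1 pit2 -> P1=[3,0,0,4,1,4](2) P2=[1,4,2,4,0,5](1)

Answer: 3 0 0 4 1 4 2 1 4 2 4 0 5 1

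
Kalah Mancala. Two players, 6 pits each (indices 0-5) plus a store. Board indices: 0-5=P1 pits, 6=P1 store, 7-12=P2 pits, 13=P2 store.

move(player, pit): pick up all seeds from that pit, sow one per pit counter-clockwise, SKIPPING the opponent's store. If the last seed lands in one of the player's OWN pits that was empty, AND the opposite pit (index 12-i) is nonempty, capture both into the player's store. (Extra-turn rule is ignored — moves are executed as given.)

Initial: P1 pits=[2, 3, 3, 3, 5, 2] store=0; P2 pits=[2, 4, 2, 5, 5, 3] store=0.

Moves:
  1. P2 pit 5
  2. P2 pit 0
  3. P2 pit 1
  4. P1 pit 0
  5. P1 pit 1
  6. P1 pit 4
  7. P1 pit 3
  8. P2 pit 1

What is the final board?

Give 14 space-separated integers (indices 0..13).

Answer: 0 0 5 0 1 5 3 2 0 6 8 6 1 2

Derivation:
Move 1: P2 pit5 -> P1=[3,4,3,3,5,2](0) P2=[2,4,2,5,5,0](1)
Move 2: P2 pit0 -> P1=[3,4,3,3,5,2](0) P2=[0,5,3,5,5,0](1)
Move 3: P2 pit1 -> P1=[3,4,3,3,5,2](0) P2=[0,0,4,6,6,1](2)
Move 4: P1 pit0 -> P1=[0,5,4,4,5,2](0) P2=[0,0,4,6,6,1](2)
Move 5: P1 pit1 -> P1=[0,0,5,5,6,3](1) P2=[0,0,4,6,6,1](2)
Move 6: P1 pit4 -> P1=[0,0,5,5,0,4](2) P2=[1,1,5,7,6,1](2)
Move 7: P1 pit3 -> P1=[0,0,5,0,1,5](3) P2=[2,2,5,7,6,1](2)
Move 8: P2 pit1 -> P1=[0,0,5,0,1,5](3) P2=[2,0,6,8,6,1](2)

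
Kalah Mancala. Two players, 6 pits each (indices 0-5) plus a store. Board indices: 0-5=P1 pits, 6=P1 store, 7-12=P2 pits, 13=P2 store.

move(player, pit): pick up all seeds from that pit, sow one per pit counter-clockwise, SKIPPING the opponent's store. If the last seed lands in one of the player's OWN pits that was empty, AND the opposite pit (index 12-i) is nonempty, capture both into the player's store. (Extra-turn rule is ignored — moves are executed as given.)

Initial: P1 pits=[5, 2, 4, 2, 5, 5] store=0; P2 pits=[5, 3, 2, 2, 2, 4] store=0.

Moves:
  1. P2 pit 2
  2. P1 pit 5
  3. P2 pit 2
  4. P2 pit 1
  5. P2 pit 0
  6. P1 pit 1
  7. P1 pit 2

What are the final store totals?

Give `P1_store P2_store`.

Move 1: P2 pit2 -> P1=[5,2,4,2,5,5](0) P2=[5,3,0,3,3,4](0)
Move 2: P1 pit5 -> P1=[5,2,4,2,5,0](1) P2=[6,4,1,4,3,4](0)
Move 3: P2 pit2 -> P1=[5,2,4,2,5,0](1) P2=[6,4,0,5,3,4](0)
Move 4: P2 pit1 -> P1=[5,2,4,2,5,0](1) P2=[6,0,1,6,4,5](0)
Move 5: P2 pit0 -> P1=[5,2,4,2,5,0](1) P2=[0,1,2,7,5,6](1)
Move 6: P1 pit1 -> P1=[5,0,5,3,5,0](1) P2=[0,1,2,7,5,6](1)
Move 7: P1 pit2 -> P1=[5,0,0,4,6,1](2) P2=[1,1,2,7,5,6](1)

Answer: 2 1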